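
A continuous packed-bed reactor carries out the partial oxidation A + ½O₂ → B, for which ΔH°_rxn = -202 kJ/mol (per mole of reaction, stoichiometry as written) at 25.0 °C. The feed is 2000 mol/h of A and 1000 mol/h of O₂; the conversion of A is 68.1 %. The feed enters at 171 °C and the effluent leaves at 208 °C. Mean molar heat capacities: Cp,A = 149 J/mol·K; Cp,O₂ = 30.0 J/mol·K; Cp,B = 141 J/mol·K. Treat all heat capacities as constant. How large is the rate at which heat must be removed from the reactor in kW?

Extent of reaction ξ = 0.681 × 2000 = 1362 mol/h
Reaction term: ξ·ΔH°_rxn = 1362 × -202 = -275120 kJ/h
Sensible, feed 171→25 °C: -47888 kJ/h
Outlet flows (mol/h): A 638, O₂ 319, B 1362
Sensible, products 25→208 °C: 54291 kJ/h
Q = ΔH = -268720 kJ/h = -74.645 kW
Heat removed = 74.645 kW

Q_out = 74.6 kW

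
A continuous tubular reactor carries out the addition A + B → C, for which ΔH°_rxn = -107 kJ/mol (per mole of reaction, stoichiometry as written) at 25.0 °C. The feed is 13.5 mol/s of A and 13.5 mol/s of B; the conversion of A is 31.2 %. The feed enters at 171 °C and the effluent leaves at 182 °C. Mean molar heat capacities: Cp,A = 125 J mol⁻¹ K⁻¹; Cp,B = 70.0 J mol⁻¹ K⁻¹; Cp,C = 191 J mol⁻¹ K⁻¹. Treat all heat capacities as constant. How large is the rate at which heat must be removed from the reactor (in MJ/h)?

Extent of reaction ξ = 0.312 × 13.5 = 4.212 mol/s
Reaction term: ξ·ΔH°_rxn = 4.212 × -107 = -450.68 kJ/s
Sensible, feed 171→25 °C: -384.35 kJ/s
Outlet flows (mol/s): A 9.288, B 9.288, C 4.212
Sensible, products 25→182 °C: 410.66 kJ/s
Q = ΔH = -424.37 kJ/s = -424.37 kW
Heat removed = 1527.7 MJ/h

Q_out = 1530 MJ/h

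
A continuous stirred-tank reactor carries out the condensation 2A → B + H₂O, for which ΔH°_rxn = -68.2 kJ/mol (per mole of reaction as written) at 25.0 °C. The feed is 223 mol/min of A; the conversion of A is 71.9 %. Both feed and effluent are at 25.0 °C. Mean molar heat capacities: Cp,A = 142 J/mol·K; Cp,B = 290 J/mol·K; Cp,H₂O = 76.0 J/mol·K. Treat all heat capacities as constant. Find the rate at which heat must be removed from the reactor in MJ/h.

Extent of reaction ξ = 0.719 × 223 / 2 = 80.168 mol/min
Reaction term: ξ·ΔH°_rxn = 80.168 × -68.2 = -5467.5 kJ/min
Q = ΔH = -5467.5 kJ/min = -91.125 kW
Heat removed = 328.05 MJ/h

Q_out = 328 MJ/h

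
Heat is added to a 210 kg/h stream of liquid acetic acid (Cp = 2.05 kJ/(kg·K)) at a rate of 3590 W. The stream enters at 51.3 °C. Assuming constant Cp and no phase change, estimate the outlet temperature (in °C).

T_out = 81.3 °C

Q = 3590 W = 12924 kJ/h
ΔT = Q/(ṁ·Cp) = 12924/(210×2.05) = 30.021 K
T_out = 51.3 + 30.021 = 81.321 °C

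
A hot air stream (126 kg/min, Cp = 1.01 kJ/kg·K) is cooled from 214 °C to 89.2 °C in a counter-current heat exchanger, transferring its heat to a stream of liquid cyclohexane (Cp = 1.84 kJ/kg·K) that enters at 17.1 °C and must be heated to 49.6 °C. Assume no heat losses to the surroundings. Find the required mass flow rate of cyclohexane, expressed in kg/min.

ṁ_c = 266 kg/min

Heat released by hot stream: Q = 126 × 1.01 × (214 − 89.2) = 15882 kJ/min
Energy balance on cold side (adiabatic exchanger): Q = ṁ_c·Cp_c·(T_c,out − T_c,in)
ṁ_c = 15882 / [1.84 × (49.6 − 17.1)] = 265.59 kg/min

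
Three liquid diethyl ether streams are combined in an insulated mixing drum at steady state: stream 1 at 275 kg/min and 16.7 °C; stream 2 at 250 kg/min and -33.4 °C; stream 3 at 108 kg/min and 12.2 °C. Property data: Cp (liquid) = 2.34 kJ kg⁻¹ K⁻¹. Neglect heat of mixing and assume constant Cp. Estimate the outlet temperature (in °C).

Energy balance with Q = 0: Σ ṁᵢCp,ᵢ(T_out − Tᵢ) = 0
Σ ṁᵢCp,ᵢTᵢ = 275×2.34×16.7 + 250×2.34×-33.4 + 108×2.34×12.2 = -5709.4
Σ ṁᵢCp,ᵢ = 275×2.34 + 250×2.34 + 108×2.34 = 1481.2
T_out = -5709.4 / 1481.2 = -3.8545 °C

T_out = -3.85 °C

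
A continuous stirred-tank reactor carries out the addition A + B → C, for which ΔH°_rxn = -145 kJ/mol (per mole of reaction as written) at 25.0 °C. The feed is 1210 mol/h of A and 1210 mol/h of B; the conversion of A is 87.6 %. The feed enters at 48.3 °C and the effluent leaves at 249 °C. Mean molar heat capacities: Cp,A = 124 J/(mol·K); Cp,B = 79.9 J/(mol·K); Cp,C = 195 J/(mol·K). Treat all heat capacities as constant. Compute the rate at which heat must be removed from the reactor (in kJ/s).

Extent of reaction ξ = 0.876 × 1210 = 1060 mol/h
Reaction term: ξ·ΔH°_rxn = 1060 × -145 = -153690 kJ/h
Sensible, feed 48.3→25 °C: -5748.6 kJ/h
Outlet flows (mol/h): A 150.04, B 150.04, C 1060
Sensible, products 25→249 °C: 53152 kJ/h
Q = ΔH = -106290 kJ/h = -29.525 kW
Heat removed = 29.525 kJ/s

Q_out = 29.5 kJ/s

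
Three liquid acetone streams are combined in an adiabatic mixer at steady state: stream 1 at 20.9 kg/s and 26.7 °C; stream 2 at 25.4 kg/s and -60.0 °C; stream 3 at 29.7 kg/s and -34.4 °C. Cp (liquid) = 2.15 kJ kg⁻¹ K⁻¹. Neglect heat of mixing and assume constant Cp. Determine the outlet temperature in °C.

No heat crosses the boundary, so H_out = H_in.
Σ ṁᵢCp,ᵢTᵢ = 20.9×2.15×26.7 + 25.4×2.15×-60.0 + 29.7×2.15×-34.4 = -4273.4
Σ ṁᵢCp,ᵢ = 20.9×2.15 + 25.4×2.15 + 29.7×2.15 = 163.4
T_out = -4273.4 / 163.4 = -26.153 °C

T_out = -26.2 °C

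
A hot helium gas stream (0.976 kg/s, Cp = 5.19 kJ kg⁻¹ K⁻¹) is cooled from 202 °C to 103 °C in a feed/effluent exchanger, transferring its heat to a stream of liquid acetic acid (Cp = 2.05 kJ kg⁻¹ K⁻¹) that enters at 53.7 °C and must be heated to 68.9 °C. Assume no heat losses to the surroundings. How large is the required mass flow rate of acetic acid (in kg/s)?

Heat released by hot stream: Q = 0.976 × 5.19 × (202 − 103) = 501.48 kJ/s
Energy balance on cold side (adiabatic exchanger): Q = ṁ_c·Cp_c·(T_c,out − T_c,in)
ṁ_c = 501.48 / [2.05 × (68.9 − 53.7)] = 16.094 kg/s

ṁ_c = 16.1 kg/s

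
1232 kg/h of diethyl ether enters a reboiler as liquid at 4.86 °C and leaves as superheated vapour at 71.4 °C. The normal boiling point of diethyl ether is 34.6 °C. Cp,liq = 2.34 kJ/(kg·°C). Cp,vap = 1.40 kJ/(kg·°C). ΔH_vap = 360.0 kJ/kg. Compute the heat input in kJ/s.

Q = 165 kJ/s

liquid 4.86→34.6 °C: 69.592 kJ/kg
vaporisation at 34.6 °C: 360 kJ/kg
vapour 34.6→71.4 °C: 51.52 kJ/kg
Δh = 69.592 + 360 + 51.52 = 481.11 kJ/kg
Q = ṁ·Δh = 1232 kg/h × 481.11 kJ/kg = 592730 kJ/h
|Q| = 164.65 kW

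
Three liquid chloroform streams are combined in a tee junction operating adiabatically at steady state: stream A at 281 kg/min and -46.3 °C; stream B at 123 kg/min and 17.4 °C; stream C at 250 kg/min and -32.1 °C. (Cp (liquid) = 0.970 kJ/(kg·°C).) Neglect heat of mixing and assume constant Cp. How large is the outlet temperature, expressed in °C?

T_out = -28.9 °C

No heat crosses the boundary, so H_out = H_in.
T_out = Σ ṁᵢCp,ᵢTᵢ / Σ ṁᵢCp,ᵢ
      = -18328 / 634.38 = -28.892 °C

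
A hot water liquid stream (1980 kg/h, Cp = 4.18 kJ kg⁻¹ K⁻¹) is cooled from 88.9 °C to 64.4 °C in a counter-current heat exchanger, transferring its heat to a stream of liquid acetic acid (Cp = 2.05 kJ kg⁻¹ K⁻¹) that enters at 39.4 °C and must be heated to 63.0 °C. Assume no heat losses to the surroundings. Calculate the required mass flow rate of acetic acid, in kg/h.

ṁ_c = 4190 kg/h

Heat released by hot stream: Q = 1980 × 4.18 × (88.9 − 64.4) = 202770 kJ/h
Energy balance on cold side (adiabatic exchanger): Q = ṁ_c·Cp_c·(T_c,out − T_c,in)
ṁ_c = 202770 / [2.05 × (63.0 − 39.4)] = 4191.2 kg/h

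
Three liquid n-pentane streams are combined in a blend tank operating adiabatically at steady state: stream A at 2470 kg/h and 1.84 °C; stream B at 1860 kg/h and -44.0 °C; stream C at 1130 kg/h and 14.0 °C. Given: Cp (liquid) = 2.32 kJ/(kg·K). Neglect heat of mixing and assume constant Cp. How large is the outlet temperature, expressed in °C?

T_out = -11.3 °C

Energy balance with Q = 0: Σ ṁᵢCp,ᵢ(T_out − Tᵢ) = 0
T_out = Σ ṁᵢCp,ᵢTᵢ / Σ ṁᵢCp,ᵢ
      = -142620 / 12667 = -11.259 °C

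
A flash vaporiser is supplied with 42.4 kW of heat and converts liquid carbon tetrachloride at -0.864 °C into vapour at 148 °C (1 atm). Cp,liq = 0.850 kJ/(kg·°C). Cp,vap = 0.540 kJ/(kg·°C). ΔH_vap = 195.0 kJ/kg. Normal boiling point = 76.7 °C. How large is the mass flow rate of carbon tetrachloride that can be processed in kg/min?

Δh = 0.850×(76.7−-0.864) + 195.0 + 0.540×(148−76.7) = 299.43 kJ/kg
Q = 42.4 kW = 42.4 kJ/s = 2544 kJ/min
ṁ = Q/Δh = 2544 / 299.43 = 8.4961 kg/min

ṁ = 8.50 kg/min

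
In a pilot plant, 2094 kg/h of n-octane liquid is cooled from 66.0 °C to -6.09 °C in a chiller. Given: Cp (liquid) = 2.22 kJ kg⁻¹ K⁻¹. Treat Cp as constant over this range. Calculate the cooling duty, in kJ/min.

Q = ṁ·Cp·ΔT = 2094 × 2.22 × (-6.09 − 66.0) = -335120 kJ/h
Converting: 335120 / 3600 s = 93.09 kW
Cooling duty = 5585.4 kJ/min

Q_c = 5590 kJ/min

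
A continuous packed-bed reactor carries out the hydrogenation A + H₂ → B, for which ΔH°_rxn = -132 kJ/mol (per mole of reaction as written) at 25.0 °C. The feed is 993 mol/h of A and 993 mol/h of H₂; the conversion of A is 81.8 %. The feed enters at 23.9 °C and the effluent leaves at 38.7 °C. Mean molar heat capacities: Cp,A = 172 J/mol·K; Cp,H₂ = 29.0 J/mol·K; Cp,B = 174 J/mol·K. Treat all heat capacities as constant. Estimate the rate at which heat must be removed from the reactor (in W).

Extent of reaction ξ = 0.818 × 993 = 812.27 mol/h
Reaction term: ξ·ΔH°_rxn = 812.27 × -132 = -107220 kJ/h
Sensible, feed 23.9→25 °C: 219.55 kJ/h
Outlet flows (mol/h): A 180.73, H₂ 180.73, B 812.27
Sensible, products 25→38.7 °C: 2434 kJ/h
Q = ΔH = -104570 kJ/h = -29.046 kW
Heat removed = 29046 W

Q_out = 29000 W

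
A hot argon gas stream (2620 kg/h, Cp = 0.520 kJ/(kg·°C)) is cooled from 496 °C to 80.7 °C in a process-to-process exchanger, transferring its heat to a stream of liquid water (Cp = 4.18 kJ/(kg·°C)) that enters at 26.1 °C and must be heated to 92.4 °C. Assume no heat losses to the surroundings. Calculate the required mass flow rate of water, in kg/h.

ṁ_c = 2040 kg/h

Heat released by hot stream: Q = 2620 × 0.520 × (496 − 80.7) = 565800 kJ/h
Energy balance on cold side (adiabatic exchanger): Q = ṁ_c·Cp_c·(T_c,out − T_c,in)
ṁ_c = 565800 / [4.18 × (92.4 − 26.1)] = 2041.6 kg/h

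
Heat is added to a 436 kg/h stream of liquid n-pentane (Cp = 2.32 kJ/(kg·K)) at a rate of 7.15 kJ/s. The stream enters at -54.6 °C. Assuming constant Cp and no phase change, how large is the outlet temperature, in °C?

T_out = -29.2 °C

Q = 7.15 kJ/s = 25740 kJ/h
ΔT = Q/(ṁ·Cp) = 25740/(436×2.32) = 25.447 K
T_out = -54.6 + 25.447 = -29.153 °C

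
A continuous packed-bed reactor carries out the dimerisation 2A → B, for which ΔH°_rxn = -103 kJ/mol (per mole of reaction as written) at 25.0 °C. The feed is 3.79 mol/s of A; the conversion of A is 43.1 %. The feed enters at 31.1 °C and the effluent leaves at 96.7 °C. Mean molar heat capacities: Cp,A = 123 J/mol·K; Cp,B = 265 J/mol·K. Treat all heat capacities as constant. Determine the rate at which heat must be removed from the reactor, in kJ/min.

Extent of reaction ξ = 0.431 × 3.79 / 2 = 0.81674 mol/s
Reaction term: ξ·ΔH°_rxn = 0.81674 × -103 = -84.125 kJ/s
Sensible, feed 31.1→25 °C: -2.8436 kJ/s
Outlet flows (mol/s): A 2.1565, B 0.81674
Sensible, products 25→96.7 °C: 34.537 kJ/s
Q = ΔH = -52.431 kJ/s = -52.431 kW
Heat removed = 3145.9 kJ/min

Q_out = 3150 kJ/min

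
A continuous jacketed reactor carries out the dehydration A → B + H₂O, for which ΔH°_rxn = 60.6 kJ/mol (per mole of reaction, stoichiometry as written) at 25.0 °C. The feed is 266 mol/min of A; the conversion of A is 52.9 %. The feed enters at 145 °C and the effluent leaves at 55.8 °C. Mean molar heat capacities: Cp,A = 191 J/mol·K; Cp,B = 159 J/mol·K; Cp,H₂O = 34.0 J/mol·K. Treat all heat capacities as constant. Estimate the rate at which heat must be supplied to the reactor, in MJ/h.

Extent of reaction ξ = 0.529 × 266 = 140.71 mol/min
Reaction term: ξ·ΔH°_rxn = 140.71 × 60.6 = 8527.3 kJ/min
Sensible, feed 145→25 °C: -6096.7 kJ/min
Outlet flows (mol/min): A 125.29, B 140.71, H₂O 140.71
Sensible, products 25→55.8 °C: 1573.5 kJ/min
Q = ΔH = 4004 kJ/min = 66.734 kW
Heat supplied = 240.24 MJ/h

Q_in = 240 MJ/h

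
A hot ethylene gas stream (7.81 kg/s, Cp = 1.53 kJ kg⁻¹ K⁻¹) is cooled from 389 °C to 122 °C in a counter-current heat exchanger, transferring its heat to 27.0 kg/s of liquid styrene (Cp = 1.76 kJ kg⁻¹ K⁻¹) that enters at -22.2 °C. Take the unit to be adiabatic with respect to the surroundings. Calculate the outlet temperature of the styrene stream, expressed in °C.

T_c,out = 44.9 °C

Heat released by hot stream: Q = 7.81 × 1.53 × (389 − 122) = 3190.5 kJ/s
Energy balance on cold side (adiabatic exchanger): Q = ṁ_c·Cp_c·(T_c,out − T_c,in)
T_c,out = -22.2 + 3190.5/(27.0 × 1.76) = 44.939 °C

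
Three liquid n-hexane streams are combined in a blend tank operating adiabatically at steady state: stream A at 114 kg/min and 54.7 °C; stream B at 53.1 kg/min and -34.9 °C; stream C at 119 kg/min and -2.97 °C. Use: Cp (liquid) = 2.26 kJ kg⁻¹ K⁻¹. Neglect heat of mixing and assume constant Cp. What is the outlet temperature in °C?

T_out = 14.1 °C

Adiabatic, steady state ⇒ Σ ṁᵢCp,ᵢ(T_out − Tᵢ) = 0
Σ ṁᵢCp,ᵢTᵢ = 114×2.26×54.7 + 53.1×2.26×-34.9 + 119×2.26×-2.97 = 9105.9
Σ ṁᵢCp,ᵢ = 114×2.26 + 53.1×2.26 + 119×2.26 = 646.59
T_out = 9105.9 / 646.59 = 14.083 °C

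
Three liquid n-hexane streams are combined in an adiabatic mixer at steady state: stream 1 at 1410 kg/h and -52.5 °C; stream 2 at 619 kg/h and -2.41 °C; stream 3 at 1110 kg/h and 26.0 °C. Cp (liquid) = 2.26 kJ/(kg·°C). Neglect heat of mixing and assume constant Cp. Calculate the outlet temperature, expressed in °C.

T_out = -14.9 °C

Adiabatic, steady state ⇒ Σ ṁᵢCp,ᵢ(T_out − Tᵢ) = 0
T_out = Σ ṁᵢCp,ᵢTᵢ / Σ ṁᵢCp,ᵢ
      = -105440 / 7094.1 = -14.864 °C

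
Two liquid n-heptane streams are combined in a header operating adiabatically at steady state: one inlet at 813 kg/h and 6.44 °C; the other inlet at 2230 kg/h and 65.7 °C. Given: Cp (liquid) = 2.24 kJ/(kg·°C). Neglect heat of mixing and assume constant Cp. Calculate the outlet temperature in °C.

T_out = 49.9 °C

Energy balance with Q = 0: Σ ṁᵢCp,ᵢ(T_out − Tᵢ) = 0
T_out = Σ ṁᵢCp,ᵢTᵢ / Σ ṁᵢCp,ᵢ
      = 339910 / 6816.3 = 49.867 °C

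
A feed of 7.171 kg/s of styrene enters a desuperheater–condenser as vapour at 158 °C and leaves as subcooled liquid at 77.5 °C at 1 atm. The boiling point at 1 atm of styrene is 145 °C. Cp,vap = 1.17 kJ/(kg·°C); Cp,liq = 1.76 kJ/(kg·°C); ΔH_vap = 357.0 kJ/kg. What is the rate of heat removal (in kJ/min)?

Q_c = 211000 kJ/min

vapour 158→145 °C: -15.21 kJ/kg
condensation at 145 °C: -357 kJ/kg
liquid 145→77.5 °C: -118.8 kJ/kg
Δh = -15.21 + -357 + -118.8 = -491.01 kJ/kg
Q = ṁ·Δh = 7.171 kg/s × -491.01 kJ/kg = -3521 kJ/s
|Q| = 3521 kW = 211260 kJ/min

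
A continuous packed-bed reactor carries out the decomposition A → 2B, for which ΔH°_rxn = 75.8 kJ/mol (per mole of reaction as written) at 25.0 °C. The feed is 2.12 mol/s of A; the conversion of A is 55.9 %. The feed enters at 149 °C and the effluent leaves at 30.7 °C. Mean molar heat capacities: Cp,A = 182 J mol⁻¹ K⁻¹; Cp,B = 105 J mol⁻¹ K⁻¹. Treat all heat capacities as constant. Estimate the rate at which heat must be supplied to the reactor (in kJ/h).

Extent of reaction ξ = 0.559 × 2.12 = 1.1851 mol/s
Reaction term: ξ·ΔH°_rxn = 1.1851 × 75.8 = 89.829 kJ/s
Sensible, feed 149→25 °C: -47.844 kJ/s
Outlet flows (mol/s): A 0.93492, B 2.3702
Sensible, products 25→30.7 °C: 2.3884 kJ/s
Q = ΔH = 44.373 kJ/s = 44.373 kW
Heat supplied = 159740 kJ/h

Q_in = 160000 kJ/h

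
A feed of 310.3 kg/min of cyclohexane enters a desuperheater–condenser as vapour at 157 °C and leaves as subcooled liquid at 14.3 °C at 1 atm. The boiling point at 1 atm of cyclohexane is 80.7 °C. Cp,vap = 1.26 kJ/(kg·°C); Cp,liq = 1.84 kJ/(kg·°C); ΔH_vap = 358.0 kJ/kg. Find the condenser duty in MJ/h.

Q_c = 10700 MJ/h

vapour 157→80.7 °C: -96.138 kJ/kg
condensation at 80.7 °C: -358 kJ/kg
liquid 80.7→14.3 °C: -122.18 kJ/kg
Δh = -96.138 + -358 + -122.18 = -576.31 kJ/kg
Q = ṁ·Δh = 310.3 kg/min × -576.31 kJ/kg = -178830 kJ/min
|Q| = 2980.5 kW = 10730 MJ/h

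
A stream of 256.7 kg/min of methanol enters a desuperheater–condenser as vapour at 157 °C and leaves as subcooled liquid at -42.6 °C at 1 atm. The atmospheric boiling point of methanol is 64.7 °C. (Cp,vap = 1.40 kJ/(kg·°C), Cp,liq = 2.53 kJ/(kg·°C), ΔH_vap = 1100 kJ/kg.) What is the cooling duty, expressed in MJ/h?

Q_c = 23100 MJ/h

vapour 157→64.7 °C: -129.22 kJ/kg
condensation at 64.7 °C: -1100 kJ/kg
liquid 64.7→-42.6 °C: -271.47 kJ/kg
Δh = -129.22 + -1100 + -271.47 = -1500.7 kJ/kg
Q = ṁ·Δh = 256.7 kg/min × -1500.7 kJ/kg = -385230 kJ/min
|Q| = 6420.4 kW = 23114 MJ/h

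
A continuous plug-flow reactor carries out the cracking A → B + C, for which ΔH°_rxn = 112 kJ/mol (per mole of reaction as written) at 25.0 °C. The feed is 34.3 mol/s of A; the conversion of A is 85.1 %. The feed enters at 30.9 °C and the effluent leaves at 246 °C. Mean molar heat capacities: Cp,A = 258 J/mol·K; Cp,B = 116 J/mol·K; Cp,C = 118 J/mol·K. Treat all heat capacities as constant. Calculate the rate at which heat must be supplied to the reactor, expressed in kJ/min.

Q_in = 301000 kJ/min

Extent of reaction ξ = 0.851 × 34.3 = 29.189 mol/s
Reaction term: ξ·ΔH°_rxn = 29.189 × 112 = 3269.2 kJ/s
Sensible, feed 30.9→25 °C: -52.211 kJ/s
Outlet flows (mol/s): A 5.1107, B 29.189, C 29.189
Sensible, products 25→246 °C: 1800.9 kJ/s
Q = ΔH = 5017.9 kJ/s = 5017.9 kW
Heat supplied = 301070 kJ/min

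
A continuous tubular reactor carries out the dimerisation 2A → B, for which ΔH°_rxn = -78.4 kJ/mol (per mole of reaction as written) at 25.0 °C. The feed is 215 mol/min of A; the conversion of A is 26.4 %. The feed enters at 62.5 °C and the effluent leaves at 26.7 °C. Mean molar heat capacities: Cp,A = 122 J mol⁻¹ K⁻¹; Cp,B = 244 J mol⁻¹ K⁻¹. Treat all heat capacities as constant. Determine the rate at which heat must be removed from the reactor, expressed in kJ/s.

Q_out = 52.7 kJ/s

Extent of reaction ξ = 0.264 × 215 / 2 = 28.38 mol/min
Reaction term: ξ·ΔH°_rxn = 28.38 × -78.4 = -2225 kJ/min
Sensible, feed 62.5→25 °C: -983.62 kJ/min
Outlet flows (mol/min): A 158.24, B 28.38
Sensible, products 25→26.7 °C: 44.591 kJ/min
Q = ΔH = -3164 kJ/min = -52.734 kW
Heat removed = 52.734 kJ/s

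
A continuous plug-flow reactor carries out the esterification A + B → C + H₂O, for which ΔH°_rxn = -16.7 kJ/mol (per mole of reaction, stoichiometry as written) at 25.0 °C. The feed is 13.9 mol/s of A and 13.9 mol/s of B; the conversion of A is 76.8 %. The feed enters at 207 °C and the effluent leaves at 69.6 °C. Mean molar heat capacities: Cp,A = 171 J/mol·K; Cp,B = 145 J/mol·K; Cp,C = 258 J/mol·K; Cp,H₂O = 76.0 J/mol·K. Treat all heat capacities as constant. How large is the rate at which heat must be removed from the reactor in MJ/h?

Extent of reaction ξ = 0.768 × 13.9 = 10.675 mol/s
Reaction term: ξ·ΔH°_rxn = 10.675 × -16.7 = -178.28 kJ/s
Sensible, feed 207→25 °C: -799.42 kJ/s
Outlet flows (mol/s): A 3.2248, B 3.2248, C 10.675, H₂O 10.675
Sensible, products 25→69.6 °C: 204.47 kJ/s
Q = ΔH = -773.22 kJ/s = -773.22 kW
Heat removed = 2783.6 MJ/h

Q_out = 2780 MJ/h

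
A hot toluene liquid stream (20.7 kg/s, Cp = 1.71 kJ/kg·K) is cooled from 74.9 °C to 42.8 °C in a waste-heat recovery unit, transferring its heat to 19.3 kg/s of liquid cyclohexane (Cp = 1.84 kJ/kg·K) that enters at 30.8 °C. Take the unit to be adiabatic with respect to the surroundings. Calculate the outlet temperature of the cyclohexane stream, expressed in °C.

Heat released by hot stream: Q = 20.7 × 1.71 × (74.9 − 42.8) = 1136.2 kJ/s
Energy balance on cold side (adiabatic exchanger): Q = ṁ_c·Cp_c·(T_c,out − T_c,in)
T_c,out = 30.8 + 1136.2/(19.3 × 1.84) = 62.796 °C

T_c,out = 62.8 °C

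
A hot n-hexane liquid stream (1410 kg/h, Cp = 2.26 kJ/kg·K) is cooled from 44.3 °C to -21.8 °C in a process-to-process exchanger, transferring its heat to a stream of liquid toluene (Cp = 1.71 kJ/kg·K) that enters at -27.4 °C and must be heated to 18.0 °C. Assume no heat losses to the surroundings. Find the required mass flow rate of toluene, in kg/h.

Heat released by hot stream: Q = 1410 × 2.26 × (44.3 − -21.8) = 210630 kJ/h
Energy balance on cold side (adiabatic exchanger): Q = ṁ_c·Cp_c·(T_c,out − T_c,in)
ṁ_c = 210630 / [1.71 × (18.0 − -27.4)] = 2713.2 kg/h

ṁ_c = 2710 kg/h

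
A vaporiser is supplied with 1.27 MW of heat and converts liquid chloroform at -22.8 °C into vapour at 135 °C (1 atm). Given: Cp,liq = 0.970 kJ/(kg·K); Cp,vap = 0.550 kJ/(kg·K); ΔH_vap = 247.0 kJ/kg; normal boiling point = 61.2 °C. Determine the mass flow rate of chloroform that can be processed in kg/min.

Δh = 0.970×(61.2−-22.8) + 247.0 + 0.550×(135−61.2) = 369.07 kJ/kg
Q = 1.27 MW = 1270 kJ/s = 76200 kJ/min
ṁ = Q/Δh = 76200 / 369.07 = 206.46 kg/min

ṁ = 206 kg/min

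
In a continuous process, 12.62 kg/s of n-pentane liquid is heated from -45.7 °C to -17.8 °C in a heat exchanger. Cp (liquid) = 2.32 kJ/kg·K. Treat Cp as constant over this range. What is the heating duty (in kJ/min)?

Q = ṁ·Cp·ΔT = 12.62 × 2.32 × (-17.8 − -45.7) = 816.87 kJ/s
Heating duty = 49012 kJ/min

Q = 49000 kJ/min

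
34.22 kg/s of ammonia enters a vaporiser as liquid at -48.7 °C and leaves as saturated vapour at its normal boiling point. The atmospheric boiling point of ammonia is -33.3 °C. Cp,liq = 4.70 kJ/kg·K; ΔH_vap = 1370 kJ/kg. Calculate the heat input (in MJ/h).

Q = 178000 MJ/h

liquid -48.7→-33.3 °C: 72.38 kJ/kg
vaporisation at -33.3 °C: 1370 kJ/kg
Δh = 72.38 + 1370 = 1442.4 kJ/kg
Q = ṁ·Δh = 34.22 kg/s × 1442.4 kJ/kg = 49358 kJ/s
|Q| = 49358 kW = 177690 MJ/h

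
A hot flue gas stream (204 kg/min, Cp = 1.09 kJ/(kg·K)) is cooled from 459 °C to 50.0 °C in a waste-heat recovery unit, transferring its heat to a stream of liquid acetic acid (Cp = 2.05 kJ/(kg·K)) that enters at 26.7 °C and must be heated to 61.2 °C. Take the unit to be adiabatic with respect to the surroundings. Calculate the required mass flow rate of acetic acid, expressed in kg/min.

ṁ_c = 1290 kg/min

Heat released by hot stream: Q = 204 × 1.09 × (459 − 50.0) = 90945 kJ/min
Energy balance on cold side (adiabatic exchanger): Q = ṁ_c·Cp_c·(T_c,out − T_c,in)
ṁ_c = 90945 / [2.05 × (61.2 − 26.7)] = 1285.9 kg/min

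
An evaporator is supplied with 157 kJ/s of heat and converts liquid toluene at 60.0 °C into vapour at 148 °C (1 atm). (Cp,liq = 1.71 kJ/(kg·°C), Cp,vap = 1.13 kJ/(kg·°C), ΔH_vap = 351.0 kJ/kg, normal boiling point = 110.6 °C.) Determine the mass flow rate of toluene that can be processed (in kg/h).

Δh = 1.71×(110.6−60.0) + 351.0 + 1.13×(148−110.6) = 479.79 kJ/kg
Q = 157 kJ/s = 157 kJ/s = 565200 kJ/h
ṁ = Q/Δh = 565200 / 479.79 = 1178 kg/h

ṁ = 1180 kg/h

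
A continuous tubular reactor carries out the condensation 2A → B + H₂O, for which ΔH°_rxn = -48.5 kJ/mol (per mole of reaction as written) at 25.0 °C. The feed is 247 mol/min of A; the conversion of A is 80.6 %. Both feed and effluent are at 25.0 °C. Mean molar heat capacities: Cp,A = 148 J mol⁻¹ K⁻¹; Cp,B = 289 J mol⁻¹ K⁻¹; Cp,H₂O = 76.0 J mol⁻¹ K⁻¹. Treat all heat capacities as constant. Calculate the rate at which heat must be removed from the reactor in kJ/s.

Q_out = 80.5 kJ/s

Extent of reaction ξ = 0.806 × 247 / 2 = 99.541 mol/min
Reaction term: ξ·ΔH°_rxn = 99.541 × -48.5 = -4827.7 kJ/min
Q = ΔH = -4827.7 kJ/min = -80.462 kW
Heat removed = 80.462 kJ/s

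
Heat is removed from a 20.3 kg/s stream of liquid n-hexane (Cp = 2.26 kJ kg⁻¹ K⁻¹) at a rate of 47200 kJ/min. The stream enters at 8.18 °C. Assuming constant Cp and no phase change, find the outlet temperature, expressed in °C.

Q = 47200 kJ/min = 786.67 kJ/s
ΔT = Q/(ṁ·Cp) = 786.67/(20.3×2.26) = 17.147 K
T_out = 8.18 − 17.147 = -8.9669 °C

T_out = -8.97 °C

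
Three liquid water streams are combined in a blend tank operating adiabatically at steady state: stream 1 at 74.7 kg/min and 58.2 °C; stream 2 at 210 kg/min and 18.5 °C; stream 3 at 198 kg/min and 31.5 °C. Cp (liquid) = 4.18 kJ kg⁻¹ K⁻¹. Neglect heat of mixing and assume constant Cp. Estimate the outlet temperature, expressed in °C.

T_out = 30.0 °C

No heat crosses the boundary, so H_out = H_in.
T_out = Σ ṁᵢCp,ᵢTᵢ / Σ ṁᵢCp,ᵢ
      = 60483 / 2017.7 = 29.976 °C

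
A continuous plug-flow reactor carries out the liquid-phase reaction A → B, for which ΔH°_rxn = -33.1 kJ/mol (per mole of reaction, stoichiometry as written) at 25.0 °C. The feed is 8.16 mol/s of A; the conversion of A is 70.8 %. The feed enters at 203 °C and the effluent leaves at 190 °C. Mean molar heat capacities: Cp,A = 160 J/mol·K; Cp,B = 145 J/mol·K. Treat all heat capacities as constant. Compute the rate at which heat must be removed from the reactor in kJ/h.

Extent of reaction ξ = 0.708 × 8.16 = 5.7773 mol/s
Reaction term: ξ·ΔH°_rxn = 5.7773 × -33.1 = -191.23 kJ/s
Sensible, feed 203→25 °C: -232.4 kJ/s
Outlet flows (mol/s): A 2.3827, B 5.7773
Sensible, products 25→190 °C: 201.13 kJ/s
Q = ΔH = -222.5 kJ/s = -222.5 kW
Heat removed = 801000 kJ/h

Q_out = 801000 kJ/h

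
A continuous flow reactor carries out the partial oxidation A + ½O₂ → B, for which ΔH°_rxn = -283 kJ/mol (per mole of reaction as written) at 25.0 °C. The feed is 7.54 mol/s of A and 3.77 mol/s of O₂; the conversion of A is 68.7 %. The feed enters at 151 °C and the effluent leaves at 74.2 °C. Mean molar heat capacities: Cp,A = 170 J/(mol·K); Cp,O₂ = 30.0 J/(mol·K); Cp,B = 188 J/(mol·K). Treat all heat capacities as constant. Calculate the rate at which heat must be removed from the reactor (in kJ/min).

Q_out = 94300 kJ/min

Extent of reaction ξ = 0.687 × 7.54 = 5.18 mol/s
Reaction term: ξ·ΔH°_rxn = 5.18 × -283 = -1465.9 kJ/s
Sensible, feed 151→25 °C: -175.76 kJ/s
Outlet flows (mol/s): A 2.36, O₂ 1.18, B 5.18
Sensible, products 25→74.2 °C: 69.394 kJ/s
Q = ΔH = -1572.3 kJ/s = -1572.3 kW
Heat removed = 94338 kJ/min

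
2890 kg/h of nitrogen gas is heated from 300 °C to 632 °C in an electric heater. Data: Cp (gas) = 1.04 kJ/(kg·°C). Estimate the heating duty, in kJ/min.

Q = 16600 kJ/min

Q = ṁ·Cp·ΔT = 2890 × 1.04 × (632 − 300) = 997860 kJ/h
Converting: 997860 / 3600 s = 277.18 kW
Heating duty = 16631 kJ/min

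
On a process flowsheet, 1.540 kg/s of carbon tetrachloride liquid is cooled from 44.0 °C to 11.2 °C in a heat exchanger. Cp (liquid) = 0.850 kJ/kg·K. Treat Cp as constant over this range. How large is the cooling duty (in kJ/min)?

Q_c = 2580 kJ/min

Q = ṁ·Cp·ΔT = 1.540 × 0.850 × (11.2 − 44.0) = -42.935 kJ/s
Cooling duty = 2576.1 kJ/min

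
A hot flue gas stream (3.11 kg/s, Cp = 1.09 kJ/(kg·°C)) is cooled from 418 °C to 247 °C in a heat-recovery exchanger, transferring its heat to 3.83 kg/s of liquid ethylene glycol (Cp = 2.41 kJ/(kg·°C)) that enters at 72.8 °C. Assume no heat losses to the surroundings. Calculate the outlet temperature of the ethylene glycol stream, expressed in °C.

Heat released by hot stream: Q = 3.11 × 1.09 × (418 − 247) = 579.67 kJ/s
Energy balance on cold side (adiabatic exchanger): Q = ṁ_c·Cp_c·(T_c,out − T_c,in)
T_c,out = 72.8 + 579.67/(3.83 × 2.41) = 135.6 °C

T_c,out = 136 °C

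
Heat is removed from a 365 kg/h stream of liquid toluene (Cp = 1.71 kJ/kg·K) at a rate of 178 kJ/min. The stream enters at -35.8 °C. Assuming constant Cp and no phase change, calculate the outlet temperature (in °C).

T_out = -52.9 °C

Q = 178 kJ/min = 10680 kJ/h
ΔT = Q/(ṁ·Cp) = 10680/(365×1.71) = 17.111 K
T_out = -35.8 − 17.111 = -52.911 °C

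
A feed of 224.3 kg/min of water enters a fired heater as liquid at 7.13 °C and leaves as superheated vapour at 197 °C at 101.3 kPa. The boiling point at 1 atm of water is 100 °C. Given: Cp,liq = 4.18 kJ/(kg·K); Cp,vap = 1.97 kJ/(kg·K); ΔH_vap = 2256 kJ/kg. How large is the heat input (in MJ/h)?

liquid 7.13→100 °C: 388.2 kJ/kg
vaporisation at 100 °C: 2256 kJ/kg
vapour 100→197 °C: 191.09 kJ/kg
Δh = 388.2 + 2256 + 191.09 = 2835.3 kJ/kg
Q = ṁ·Δh = 224.3 kg/min × 2835.3 kJ/kg = 635950 kJ/min
|Q| = 10599 kW = 38157 MJ/h

Q = 38200 MJ/h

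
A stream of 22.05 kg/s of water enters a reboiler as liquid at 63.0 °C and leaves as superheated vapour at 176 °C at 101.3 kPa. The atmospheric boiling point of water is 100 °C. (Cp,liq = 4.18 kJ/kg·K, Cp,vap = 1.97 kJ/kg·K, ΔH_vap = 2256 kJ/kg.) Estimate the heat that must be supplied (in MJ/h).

Q = 203000 MJ/h

liquid 63.0→100 °C: 154.66 kJ/kg
vaporisation at 100 °C: 2256 kJ/kg
vapour 100→176 °C: 149.72 kJ/kg
Δh = 154.66 + 2256 + 149.72 = 2560.4 kJ/kg
Q = ṁ·Δh = 22.05 kg/s × 2560.4 kJ/kg = 56456 kJ/s
|Q| = 56456 kW = 203240 MJ/h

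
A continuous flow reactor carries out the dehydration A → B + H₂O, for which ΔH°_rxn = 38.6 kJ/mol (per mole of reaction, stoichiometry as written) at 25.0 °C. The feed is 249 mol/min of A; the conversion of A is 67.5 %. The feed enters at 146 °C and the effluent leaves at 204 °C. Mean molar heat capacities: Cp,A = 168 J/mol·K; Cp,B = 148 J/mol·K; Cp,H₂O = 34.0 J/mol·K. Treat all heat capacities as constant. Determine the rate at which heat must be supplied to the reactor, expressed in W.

Extent of reaction ξ = 0.675 × 249 = 168.08 mol/min
Reaction term: ξ·ΔH°_rxn = 168.08 × 38.6 = 6487.7 kJ/min
Sensible, feed 146→25 °C: -5061.7 kJ/min
Outlet flows (mol/min): A 80.925, B 168.08, H₂O 168.08
Sensible, products 25→204 °C: 7909.1 kJ/min
Q = ΔH = 9335.1 kJ/min = 155.59 kW
Heat supplied = 155590 W

Q_in = 156000 W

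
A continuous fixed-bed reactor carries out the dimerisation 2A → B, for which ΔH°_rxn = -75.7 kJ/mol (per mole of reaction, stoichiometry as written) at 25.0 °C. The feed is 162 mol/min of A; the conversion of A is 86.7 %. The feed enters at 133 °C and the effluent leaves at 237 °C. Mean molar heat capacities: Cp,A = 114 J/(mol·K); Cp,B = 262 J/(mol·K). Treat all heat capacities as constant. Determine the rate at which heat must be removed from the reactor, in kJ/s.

Extent of reaction ξ = 0.867 × 162 / 2 = 70.227 mol/min
Reaction term: ξ·ΔH°_rxn = 70.227 × -75.7 = -5316.2 kJ/min
Sensible, feed 133→25 °C: -1994.5 kJ/min
Outlet flows (mol/min): A 21.546, B 70.227
Sensible, products 25→237 °C: 4421.4 kJ/min
Q = ΔH = -2889.3 kJ/min = -48.155 kW
Heat removed = 48.155 kJ/s

Q_out = 48.2 kJ/s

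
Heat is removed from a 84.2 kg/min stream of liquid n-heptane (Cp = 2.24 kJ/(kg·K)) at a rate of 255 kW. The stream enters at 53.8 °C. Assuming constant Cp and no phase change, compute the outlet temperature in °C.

T_out = -27.3 °C

Q = 255 kW = 15300 kJ/min
ΔT = Q/(ṁ·Cp) = 15300/(84.2×2.24) = 81.121 K
T_out = 53.8 − 81.121 = -27.321 °C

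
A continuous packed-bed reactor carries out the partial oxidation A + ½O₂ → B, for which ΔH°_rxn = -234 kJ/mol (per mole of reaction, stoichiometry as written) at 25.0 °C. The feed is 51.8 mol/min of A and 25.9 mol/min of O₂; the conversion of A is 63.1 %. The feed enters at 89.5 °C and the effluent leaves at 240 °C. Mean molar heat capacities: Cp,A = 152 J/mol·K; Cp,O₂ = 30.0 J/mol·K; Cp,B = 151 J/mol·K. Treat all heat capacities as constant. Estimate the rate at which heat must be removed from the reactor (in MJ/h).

Extent of reaction ξ = 0.631 × 51.8 = 32.686 mol/min
Reaction term: ξ·ΔH°_rxn = 32.686 × -234 = -7648.5 kJ/min
Sensible, feed 89.5→25 °C: -557.96 kJ/min
Outlet flows (mol/min): A 19.114, O₂ 9.5571, B 32.686
Sensible, products 25→240 °C: 1747.4 kJ/min
Q = ΔH = -6459 kJ/min = -107.65 kW
Heat removed = 387.54 MJ/h

Q_out = 388 MJ/h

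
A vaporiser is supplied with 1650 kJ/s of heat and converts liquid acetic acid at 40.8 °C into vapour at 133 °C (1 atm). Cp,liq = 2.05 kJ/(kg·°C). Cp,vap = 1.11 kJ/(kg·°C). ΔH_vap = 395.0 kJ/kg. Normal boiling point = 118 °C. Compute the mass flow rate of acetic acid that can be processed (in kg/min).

ṁ = 174 kg/min

Δh = 2.05×(118−40.8) + 395.0 + 1.11×(133−118) = 569.91 kJ/kg
Q = 1650 kJ/s = 1650 kJ/s = 99000 kJ/min
ṁ = Q/Δh = 99000 / 569.91 = 173.71 kg/min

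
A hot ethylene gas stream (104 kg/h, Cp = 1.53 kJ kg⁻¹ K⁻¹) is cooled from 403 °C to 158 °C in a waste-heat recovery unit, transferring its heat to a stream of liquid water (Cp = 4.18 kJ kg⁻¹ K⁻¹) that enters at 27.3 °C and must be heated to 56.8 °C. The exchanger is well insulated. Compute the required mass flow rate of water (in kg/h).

Heat released by hot stream: Q = 104 × 1.53 × (403 − 158) = 38984 kJ/h
Energy balance on cold side (adiabatic exchanger): Q = ṁ_c·Cp_c·(T_c,out − T_c,in)
ṁ_c = 38984 / [4.18 × (56.8 − 27.3)] = 316.15 kg/h

ṁ_c = 316 kg/h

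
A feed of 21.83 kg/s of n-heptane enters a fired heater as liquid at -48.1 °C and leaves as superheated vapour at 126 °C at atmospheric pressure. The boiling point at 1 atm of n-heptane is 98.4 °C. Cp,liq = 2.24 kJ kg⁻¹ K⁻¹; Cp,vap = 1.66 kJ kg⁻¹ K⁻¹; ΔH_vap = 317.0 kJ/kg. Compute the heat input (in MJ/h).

liquid -48.1→98.4 °C: 328.16 kJ/kg
vaporisation at 98.4 °C: 317 kJ/kg
vapour 98.4→126 °C: 45.816 kJ/kg
Δh = 328.16 + 317 + 45.816 = 690.98 kJ/kg
Q = ṁ·Δh = 21.83 kg/s × 690.98 kJ/kg = 15084 kJ/s
|Q| = 15084 kW = 54302 MJ/h

Q = 54300 MJ/h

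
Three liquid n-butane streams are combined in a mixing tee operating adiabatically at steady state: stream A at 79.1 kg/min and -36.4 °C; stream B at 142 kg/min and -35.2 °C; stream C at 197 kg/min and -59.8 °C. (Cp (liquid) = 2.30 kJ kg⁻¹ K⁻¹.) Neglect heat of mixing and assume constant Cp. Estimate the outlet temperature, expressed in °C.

Adiabatic, steady state ⇒ Σ ṁᵢCp,ᵢ(T_out − Tᵢ) = 0
Σ ṁᵢCp,ᵢTᵢ = 79.1×2.30×-36.4 + 142×2.30×-35.2 + 197×2.30×-59.8 = -45214
Σ ṁᵢCp,ᵢ = 79.1×2.30 + 142×2.30 + 197×2.30 = 961.63
T_out = -45214 / 961.63 = -47.018 °C

T_out = -47.0 °C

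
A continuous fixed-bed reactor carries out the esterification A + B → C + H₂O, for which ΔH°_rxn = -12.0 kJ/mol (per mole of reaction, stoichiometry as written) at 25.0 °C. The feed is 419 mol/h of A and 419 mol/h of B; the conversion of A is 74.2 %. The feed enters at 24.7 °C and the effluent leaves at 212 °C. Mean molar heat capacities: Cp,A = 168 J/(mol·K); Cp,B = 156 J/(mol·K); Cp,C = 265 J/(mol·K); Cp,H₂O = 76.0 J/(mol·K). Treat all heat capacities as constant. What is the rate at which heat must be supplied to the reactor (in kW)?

Q_in = 6.30 kW

Extent of reaction ξ = 0.742 × 419 = 310.9 mol/h
Reaction term: ξ·ΔH°_rxn = 310.9 × -12.0 = -3730.8 kJ/h
Sensible, feed 24.7→25 °C: 40.727 kJ/h
Outlet flows (mol/h): A 108.1, B 108.1, C 310.9, H₂O 310.9
Sensible, products 25→212 °C: 26375 kJ/h
Q = ΔH = 22685 kJ/h = 6.3013 kW
Heat supplied = 6.3013 kW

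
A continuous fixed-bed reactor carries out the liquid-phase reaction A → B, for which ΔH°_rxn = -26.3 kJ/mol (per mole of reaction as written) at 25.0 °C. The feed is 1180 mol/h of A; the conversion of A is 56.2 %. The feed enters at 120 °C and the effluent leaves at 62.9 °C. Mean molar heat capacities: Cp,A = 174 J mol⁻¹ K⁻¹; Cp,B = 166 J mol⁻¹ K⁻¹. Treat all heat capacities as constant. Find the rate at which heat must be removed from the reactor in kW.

Q_out = 8.16 kW

Extent of reaction ξ = 0.562 × 1180 = 663.16 mol/h
Reaction term: ξ·ΔH°_rxn = 663.16 × -26.3 = -17441 kJ/h
Sensible, feed 120→25 °C: -19505 kJ/h
Outlet flows (mol/h): A 516.84, B 663.16
Sensible, products 25→62.9 °C: 7580.6 kJ/h
Q = ΔH = -29366 kJ/h = -8.1572 kW
Heat removed = 8.1572 kW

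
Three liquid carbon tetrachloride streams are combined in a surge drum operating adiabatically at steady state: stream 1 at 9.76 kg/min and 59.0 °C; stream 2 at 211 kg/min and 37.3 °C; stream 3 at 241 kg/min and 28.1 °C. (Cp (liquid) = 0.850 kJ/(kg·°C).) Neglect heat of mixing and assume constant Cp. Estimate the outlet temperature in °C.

Adiabatic, steady state ⇒ Σ ṁᵢCp,ᵢ(T_out − Tᵢ) = 0
Σ ṁᵢCp,ᵢTᵢ = 9.76×0.850×59.0 + 211×0.850×37.3 + 241×0.850×28.1 = 12936
Σ ṁᵢCp,ᵢ = 9.76×0.850 + 211×0.850 + 241×0.850 = 392.5
T_out = 12936 / 392.5 = 32.957 °C

T_out = 33.0 °C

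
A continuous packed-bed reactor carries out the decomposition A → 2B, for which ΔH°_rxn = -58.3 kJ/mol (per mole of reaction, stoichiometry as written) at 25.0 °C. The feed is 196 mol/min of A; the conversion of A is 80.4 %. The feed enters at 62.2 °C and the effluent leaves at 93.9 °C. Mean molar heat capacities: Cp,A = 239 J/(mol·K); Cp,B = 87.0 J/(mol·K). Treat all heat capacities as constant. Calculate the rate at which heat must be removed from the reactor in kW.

Q_out = 140 kW

Extent of reaction ξ = 0.804 × 196 = 157.58 mol/min
Reaction term: ξ·ΔH°_rxn = 157.58 × -58.3 = -9187.1 kJ/min
Sensible, feed 62.2→25 °C: -1742.6 kJ/min
Outlet flows (mol/min): A 38.416, B 315.17
Sensible, products 25→93.9 °C: 2521.8 kJ/min
Q = ΔH = -8407.9 kJ/min = -140.13 kW
Heat removed = 140.13 kW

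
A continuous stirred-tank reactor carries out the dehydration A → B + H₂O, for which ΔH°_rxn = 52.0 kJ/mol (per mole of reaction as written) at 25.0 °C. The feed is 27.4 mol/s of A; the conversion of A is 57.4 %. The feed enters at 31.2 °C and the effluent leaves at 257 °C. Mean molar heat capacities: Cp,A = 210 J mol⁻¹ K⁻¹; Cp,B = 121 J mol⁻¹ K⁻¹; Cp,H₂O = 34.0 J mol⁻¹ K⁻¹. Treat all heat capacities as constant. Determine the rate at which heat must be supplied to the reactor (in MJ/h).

Extent of reaction ξ = 0.574 × 27.4 = 15.728 mol/s
Reaction term: ξ·ΔH°_rxn = 15.728 × 52.0 = 817.84 kJ/s
Sensible, feed 31.2→25 °C: -35.675 kJ/s
Outlet flows (mol/s): A 11.672, B 15.728, H₂O 15.728
Sensible, products 25→257 °C: 1134.2 kJ/s
Q = ΔH = 1916.4 kJ/s = 1916.4 kW
Heat supplied = 6899.1 MJ/h

Q_in = 6900 MJ/h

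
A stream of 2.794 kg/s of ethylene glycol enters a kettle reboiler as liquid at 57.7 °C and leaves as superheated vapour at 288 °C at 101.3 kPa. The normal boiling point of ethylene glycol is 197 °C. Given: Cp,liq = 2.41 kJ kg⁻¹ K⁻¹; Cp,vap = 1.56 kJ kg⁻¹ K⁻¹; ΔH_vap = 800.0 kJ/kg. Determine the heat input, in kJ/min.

liquid 57.7→197 °C: 335.71 kJ/kg
vaporisation at 197 °C: 800 kJ/kg
vapour 197→288 °C: 141.96 kJ/kg
Δh = 335.71 + 800 + 141.96 = 1277.7 kJ/kg
Q = ṁ·Δh = 2.794 kg/s × 1277.7 kJ/kg = 3569.8 kJ/s
|Q| = 3569.8 kW = 214190 kJ/min

Q = 214000 kJ/min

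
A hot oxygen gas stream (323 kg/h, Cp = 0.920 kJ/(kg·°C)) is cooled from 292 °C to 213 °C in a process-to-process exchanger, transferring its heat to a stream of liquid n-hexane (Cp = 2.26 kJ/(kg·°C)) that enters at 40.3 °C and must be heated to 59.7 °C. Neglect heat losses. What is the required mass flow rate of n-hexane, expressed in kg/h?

ṁ_c = 535 kg/h

Heat released by hot stream: Q = 323 × 0.920 × (292 − 213) = 23476 kJ/h
Energy balance on cold side (adiabatic exchanger): Q = ṁ_c·Cp_c·(T_c,out − T_c,in)
ṁ_c = 23476 / [2.26 × (59.7 − 40.3)] = 535.44 kg/h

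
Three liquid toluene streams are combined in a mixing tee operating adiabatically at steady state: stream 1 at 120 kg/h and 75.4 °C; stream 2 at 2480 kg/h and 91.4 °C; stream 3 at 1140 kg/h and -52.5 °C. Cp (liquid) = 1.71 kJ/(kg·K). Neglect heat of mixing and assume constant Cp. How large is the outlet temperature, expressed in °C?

T_out = 47.0 °C

Energy balance with Q = 0: Σ ṁᵢCp,ᵢ(T_out − Tᵢ) = 0
T_out = Σ ṁᵢCp,ᵢTᵢ / Σ ṁᵢCp,ᵢ
      = 300740 / 6395.4 = 47.024 °C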